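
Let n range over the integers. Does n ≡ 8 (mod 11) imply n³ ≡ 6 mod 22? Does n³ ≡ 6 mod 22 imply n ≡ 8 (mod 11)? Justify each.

Only the converse holds.

[⇒] This fails: take n = 19. Then 19 ≡ 8 (mod 11), but 19³ = 6859 ≡ 17 (mod 22), not 6.

[⇐] Conversely, the residues r modulo 22 with r³ ≡ 6 (mod 22) are exactly {8}, and each is ≡ 8 (mod 11).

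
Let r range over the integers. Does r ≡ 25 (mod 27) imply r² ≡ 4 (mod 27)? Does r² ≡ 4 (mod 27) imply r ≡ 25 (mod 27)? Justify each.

Forward direction. Suppose r ≡ 25 (mod 27). Write r = 27j + 25. Then (27j + 25)² = 729j² + 1350j + 625 = 27(27j² + 50j + 23) + 4, so r² ≡ 4 (mod 27).

Converse. This fails: take r = 2. Then 2² = 4 ≡ 4 (mod 27), yet 2 ≡ 2 (mod 27), not 25.

(⇒) holds; (⇐) fails.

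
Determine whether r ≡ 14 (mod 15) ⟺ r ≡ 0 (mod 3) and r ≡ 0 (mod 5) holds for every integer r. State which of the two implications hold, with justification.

Neither implication holds.

(⇒) This fails: r = 14 gives 14 ≡ 14 (mod 15) but 14 ≡ 2 (mod 3), so the conjunction on the right does not hold.

(⇐) This fails: r = 0 satisfies both congruences on the right (0 ≡ 0 mod 3 and 0 ≡ 0 mod 5) yet 0 ≡ 0 (mod 15), not 14.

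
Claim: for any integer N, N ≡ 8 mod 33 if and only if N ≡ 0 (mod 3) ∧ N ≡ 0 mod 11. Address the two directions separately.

(⟹) This fails: N = 8 gives 8 ≡ 8 (mod 33) but 8 ≡ 2 (mod 3), so the conjunction on the right does not hold.

(⟸) This fails: N = 0 satisfies both congruences on the right (0 ≡ 0 mod 3 and 0 ≡ 0 mod 11) yet 0 ≡ 0 (mod 33), not 8.

(⇒) fails and (⇐) fails.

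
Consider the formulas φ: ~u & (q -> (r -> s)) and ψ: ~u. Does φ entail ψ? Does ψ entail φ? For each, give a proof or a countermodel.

Only the forward direction holds.

(⇒) Assume the antecedent. If u is true, the antecedent cannot hold. If u is false, ~u reduces to true regardless of the other variables. Either way ~u holds.

(⇐) This fails. Under u = F, s = F, q = T, r = T, the left side is false but the right side is true.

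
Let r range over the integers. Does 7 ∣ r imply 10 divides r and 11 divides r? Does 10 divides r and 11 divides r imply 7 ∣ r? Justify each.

Neither implication holds.

[⇒] This fails: take r = 7. Certainly 7 ∣ 7, but 10 ∤ 7.

[⇐] This fails: take r = 110. Both 10 ∣ 110 and 11 ∣ 110, yet 110 is not a multiple of 7 (since 110 = 15·7 + 5), so 7 ∤ 110.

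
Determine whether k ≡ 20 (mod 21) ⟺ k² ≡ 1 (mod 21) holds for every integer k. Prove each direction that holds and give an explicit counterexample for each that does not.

[⇒] Suppose k ≡ 20 (mod 21). Write k = 21j + 20. Then (21j + 20)² = 441j² + 840j + 400 = 21(21j² + 40j + 19) + 1, so k² ≡ 1 (mod 21).

[⇐] This fails: take k = 1. Then 1² = 1 ≡ 1 (mod 21), yet 1 ≡ 1 (mod 21), not 20.

Only the forward direction holds.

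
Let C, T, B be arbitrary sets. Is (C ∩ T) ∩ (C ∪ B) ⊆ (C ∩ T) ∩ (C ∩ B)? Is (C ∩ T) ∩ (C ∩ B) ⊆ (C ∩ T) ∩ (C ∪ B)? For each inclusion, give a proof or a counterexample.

The sets are not equal: only the reverse inclusion holds.

Forward inclusion. This inclusion fails. Take C = {1}, T = {1}, B = ∅; then 1 ∈ (C ∩ T) ∩ (C ∪ B) but 1 ∉ (C ∩ T) ∩ (C ∩ B).

Reverse inclusion. Let x ∈ (C ∩ T) ∩ (C ∩ B). Then x ∈ C ∩ T ∩ B, from which x ∈ (C ∩ T) ∩ (C ∪ B).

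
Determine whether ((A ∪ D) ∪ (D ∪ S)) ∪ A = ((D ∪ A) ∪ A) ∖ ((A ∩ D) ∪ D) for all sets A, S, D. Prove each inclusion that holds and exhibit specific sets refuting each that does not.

(⟸) Let x ∈ ((D ∪ A) ∪ A) ∖ ((A ∩ D) ∪ D). Then either x ∈ A and x ∉ S, D; or x ∈ A ∩ S and x ∉ D. In each case x ∈ ((A ∪ D) ∪ (D ∪ S)) ∪ A, so ((D ∪ A) ∪ A) ∖ ((A ∩ D) ∪ D) ⊆ ((A ∪ D) ∪ (D ∪ S)) ∪ A.

(⟹) This inclusion fails. Take A = ∅, S = {1}, D = ∅; then 1 ∈ ((A ∪ D) ∪ (D ∪ S)) ∪ A but 1 ∉ ((D ∪ A) ∪ A) ∖ ((A ∩ D) ∪ D).

(⊆) fails; (⊇) holds.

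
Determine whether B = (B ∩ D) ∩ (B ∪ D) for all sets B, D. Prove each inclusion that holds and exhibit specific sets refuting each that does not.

Forward inclusion. This inclusion fails. Take B = {1}, D = ∅; then 1 ∈ B but 1 ∉ (B ∩ D) ∩ (B ∪ D).

Reverse inclusion. Let x ∈ (B ∩ D) ∩ (B ∪ D). Then x ∈ B ∩ D, from which x ∈ B.

(⊆) fails; (⊇) holds.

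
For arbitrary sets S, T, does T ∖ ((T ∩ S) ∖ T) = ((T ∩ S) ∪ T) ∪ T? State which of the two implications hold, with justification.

The two sets are equal.

(⟸) Let x ∈ ((T ∩ S) ∪ T) ∪ T. Then either x ∈ T and x ∉ S; or x ∈ S ∩ T. In each case x ∈ T ∖ ((T ∩ S) ∖ T), so ((T ∩ S) ∪ T) ∪ T ⊆ T ∖ ((T ∩ S) ∖ T).

(⟹) Let x ∈ T ∖ ((T ∩ S) ∖ T). Then either x ∈ T and x ∉ S; or x ∈ S ∩ T. In each case x ∈ ((T ∩ S) ∪ T) ∪ T, so T ∖ ((T ∩ S) ∖ T) ⊆ ((T ∩ S) ∪ T) ∪ T.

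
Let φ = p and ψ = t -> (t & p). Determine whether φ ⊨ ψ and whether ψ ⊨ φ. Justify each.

Only the forward direction holds.

(⟸) This fails. Under p = F, t = F, the left side is false but the right side is true.

(⟹) Assume the antecedent. If p is true, t -> (t & p) reduces to true regardless of the other variables. If p is false, the antecedent cannot hold. Either way t -> (t & p) holds.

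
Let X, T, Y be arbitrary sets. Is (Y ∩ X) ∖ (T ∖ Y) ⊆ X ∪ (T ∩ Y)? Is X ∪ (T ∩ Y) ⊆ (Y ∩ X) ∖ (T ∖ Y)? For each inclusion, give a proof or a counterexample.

Only the forward inclusion holds.

(⊆) Let x ∈ (Y ∩ X) ∖ (T ∖ Y). Then either x ∈ X ∩ Y and x ∉ T; or x ∈ X ∩ T ∩ Y. In each case x ∈ X ∪ (T ∩ Y), so (Y ∩ X) ∖ (T ∖ Y) ⊆ X ∪ (T ∩ Y).

(⊇) This inclusion fails. Take X = {1}, T = ∅, Y = ∅; then 1 ∈ X ∪ (T ∩ Y) but 1 ∉ (Y ∩ X) ∖ (T ∖ Y).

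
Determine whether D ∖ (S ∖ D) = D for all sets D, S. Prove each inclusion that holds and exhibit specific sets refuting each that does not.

(⟹) Let x ∈ D ∖ (S ∖ D). Then either x ∈ D and x ∉ S; or x ∈ D ∩ S. In each case x ∈ D, so D ∖ (S ∖ D) ⊆ D.

(⟸) Let x ∈ D. Then either x ∈ D and x ∉ S; or x ∈ D ∩ S. In each case x ∈ D ∖ (S ∖ D), so D ⊆ D ∖ (S ∖ D).

The two sets are equal.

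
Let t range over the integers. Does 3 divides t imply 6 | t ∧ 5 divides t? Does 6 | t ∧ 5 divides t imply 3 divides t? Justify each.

[⇒] This fails: take t = 3. Certainly 3 ∣ 3, but 6 ∤ 3.

[⇐] Suppose 6 ∣ t and 5 ∣ t. Any common multiple of 6 and 5 is a multiple of their lcm; here gcd(6, 5) = 1, so lcm(6, 5) = 6·5 = 30, so 30 ∣ t. Since 3 ∣ 30, it follows that 3 ∣ t.

Only the converse holds.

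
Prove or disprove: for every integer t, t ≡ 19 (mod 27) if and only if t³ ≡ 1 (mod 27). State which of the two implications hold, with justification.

The forward direction holds; the converse fails.

(⇒) Suppose t ≡ 19 (mod 27). Write t = 27j + 19. Then (27j + 19)³ = 19683j³ + 41553j² + 29241j + 6859 = 27(729j³ + 1539j² + 1083j + 254) + 1, so t³ ≡ 1 (mod 27).

(⇐) This fails: take t = 1. Then 1³ = 1 ≡ 1 (mod 27), yet 1 ≡ 1 (mod 27), not 19.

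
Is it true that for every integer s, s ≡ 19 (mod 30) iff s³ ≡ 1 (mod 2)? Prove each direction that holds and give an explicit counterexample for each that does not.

(→) Suppose s ≡ 19 (mod 30). Then s³ ≡ 19³ = 6859 (mod 30), and since 2 ∣ 30, also s³ ≡ 1 (mod 2).

(←) This fails: take s = 1. Then 1³ = 1 ≡ 1 (mod 2), yet 1 ≡ 1 (mod 30), not 19.

Only the forward implication holds.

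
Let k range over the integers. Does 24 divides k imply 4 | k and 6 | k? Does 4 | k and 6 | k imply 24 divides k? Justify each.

Only the forward implication holds.

(⇐) This fails: take k = 12. Both 4 ∣ 12 and 6 ∣ 12, yet 12 is not a multiple of 24 (since 12 = 0·24 + 12), so 24 ∤ 12.

(⇒) If 24 ∣ k, write k = 24q. Since 24 = 6·4, k = 4·(6q), so 4 ∣ k; and since 24 = 4·6, k = 6·(4q), so 6 ∣ k.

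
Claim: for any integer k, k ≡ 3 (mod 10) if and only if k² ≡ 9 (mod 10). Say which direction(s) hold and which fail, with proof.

Only the forward implication holds.

(⟹) Suppose k ≡ 3 (mod 10). Write k = 10j + 3. Then (10j + 3)² = 100j² + 60j + 9 = 10(10j² + 6j) + 9, so k² ≡ 9 (mod 10).

(⟸) This fails: take k = 7. Then 7² = 49 ≡ 9 (mod 10), yet 7 ≡ 7 (mod 10), not 3.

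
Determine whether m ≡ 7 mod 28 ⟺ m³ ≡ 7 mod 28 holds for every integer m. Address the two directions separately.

Forward direction. Suppose m ≡ 7 mod 28. Write m = 28j + 7. Then (28j + 7)³ = 21952j³ + 16464j² + 4116j + 343 = 28(784j³ + 588j² + 147j + 12) + 7, so m³ ≡ 7 (mod 28).

Converse. Suppose m³ ≡ 7 (mod 28). The only residue r in {0, …, 27} with r³ ≡ 7 (mod 28) is r = 7, so m ≡ 7 (mod 28).

Both implications hold.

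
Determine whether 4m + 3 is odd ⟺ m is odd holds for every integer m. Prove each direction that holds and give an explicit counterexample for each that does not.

Converse. Suppose m is odd. Since 4 is even, 4m is even for every m, so 4m + 3 has the same parity as 3, which is odd. Hence 4m + 3 is odd.

Forward direction. This fails: take m = 4. Then 4m + 3 = 19, which is odd, yet m = 4 is even, not odd.

Only the reverse direction holds.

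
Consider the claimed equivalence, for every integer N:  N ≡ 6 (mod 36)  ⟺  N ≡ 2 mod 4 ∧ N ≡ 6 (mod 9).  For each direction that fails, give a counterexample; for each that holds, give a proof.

[⇒] Suppose N ≡ 6 (mod 36); write N = 36j + 6. Since 4 ∣ 36, reducing mod 4 gives N ≡ 6 ≡ 2 (mod 4); since 9 ∣ 36, reducing mod 9 gives N ≡ 6 (mod 9).

[⇐] Conversely, if N ≡ 2 (mod 4) and N ≡ 6 (mod 9), then by the Chinese remainder theorem N ≡ 6 (mod 36). This is exactly N ≡ 6 (mod 36).

The biconditional holds.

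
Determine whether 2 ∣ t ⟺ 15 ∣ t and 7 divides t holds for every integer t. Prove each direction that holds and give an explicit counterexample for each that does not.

Neither implication holds.

(→) This fails: take t = 2. Certainly 2 ∣ 2, but 15 ∤ 2.

(←) This fails: take t = 105. Both 15 ∣ 105 and 7 ∣ 105, yet 105 is not a multiple of 2 (since 105 = 52·2 + 1), so 2 ∤ 105.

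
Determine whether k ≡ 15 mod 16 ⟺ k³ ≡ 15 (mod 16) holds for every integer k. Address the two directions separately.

[⇒] Suppose k ≡ 15 mod 16. Write k = 16j + 15. Then (16j + 15)³ = 4096j³ + 11520j² + 10800j + 3375 = 16(256j³ + 720j² + 675j + 210) + 15, so k³ ≡ 15 (mod 16).

[⇐] Conversely, suppose k³ ≡ 15 (mod 16). The only residue r in {0, …, 15} with r³ ≡ 15 (mod 16) is r = 15, so k ≡ 15 (mod 16).

Both directions hold.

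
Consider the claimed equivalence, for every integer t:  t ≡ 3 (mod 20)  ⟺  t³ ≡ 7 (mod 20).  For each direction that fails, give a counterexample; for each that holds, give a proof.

Both directions hold.

(←) Suppose t³ ≡ 7 (mod 20). The only residue r in {0, …, 19} with r³ ≡ 7 (mod 20) is r = 3, so t ≡ 3 (mod 20).

(→) Suppose t ≡ 3 (mod 20). Write t = 20j + 3. Then (20j + 3)³ = 8000j³ + 3600j² + 540j + 27 = 20(400j³ + 180j² + 27j + 1) + 7, so t³ ≡ 7 (mod 20).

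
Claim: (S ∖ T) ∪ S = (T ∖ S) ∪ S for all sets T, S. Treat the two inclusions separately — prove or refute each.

The sets are not equal: only the forward inclusion holds.

(⟹) Let x ∈ (S ∖ T) ∪ S. Then either x ∈ S and x ∉ T; or x ∈ T ∩ S. In each case x ∈ (T ∖ S) ∪ S, so (S ∖ T) ∪ S ⊆ (T ∖ S) ∪ S.

(⟸) This inclusion fails. Take T = {1}, S = ∅; then 1 ∈ (T ∖ S) ∪ S but 1 ∉ (S ∖ T) ∪ S.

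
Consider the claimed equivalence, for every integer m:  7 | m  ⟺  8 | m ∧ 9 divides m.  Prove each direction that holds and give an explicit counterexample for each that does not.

Both directions fail.

(⇒) This fails: take m = 7. Certainly 7 ∣ 7, but 8 ∤ 7.

(⇐) This fails: take m = 72. Both 8 ∣ 72 and 9 ∣ 72, yet 72 is not a multiple of 7 (since 72 = 10·7 + 2), so 7 ∤ 72.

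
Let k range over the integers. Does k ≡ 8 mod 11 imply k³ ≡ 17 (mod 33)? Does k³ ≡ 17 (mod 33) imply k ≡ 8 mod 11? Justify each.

Forward direction. This fails: take k = 19. Then 19 ≡ 8 (mod 11), but 19³ = 6859 ≡ 28 (mod 33), not 17.

Converse. The residues r modulo 33 with r³ ≡ 17 (mod 33) are exactly {8}, and each is ≡ 8 (mod 11).

The forward direction fails; the converse holds.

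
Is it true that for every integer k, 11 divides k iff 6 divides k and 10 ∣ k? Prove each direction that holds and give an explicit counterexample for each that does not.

(⇒) fails and (⇐) fails.

(⇒) This fails: take k = 11. Certainly 11 ∣ 11, but 6 ∤ 11.

(⇐) This fails: take k = 30. Both 6 ∣ 30 and 10 ∣ 30, yet 30 is not a multiple of 11 (since 30 = 2·11 + 8), so 11 ∤ 30.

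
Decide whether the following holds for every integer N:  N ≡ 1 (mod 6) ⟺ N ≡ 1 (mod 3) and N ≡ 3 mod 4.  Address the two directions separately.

The forward direction fails; the converse holds.

(→) This fails: N = 1 gives 1 ≡ 1 (mod 6) but 1 ≡ 1 (mod 4), so the conjunction on the right does not hold.

(←) Conversely, if N ≡ 1 (mod 3) and N ≡ 3 (mod 4), then by the Chinese remainder theorem N ≡ 7 (mod 12). Since 7 ≡ 1 (mod 6) and 6 ∣ 12, we get N ≡ 1 (mod 6).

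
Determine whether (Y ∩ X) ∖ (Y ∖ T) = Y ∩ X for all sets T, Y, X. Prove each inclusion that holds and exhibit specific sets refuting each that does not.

(⊆) holds; (⊇) fails.

(⊇) This inclusion fails. Take T = ∅, Y = {1}, X = {1}; then 1 ∈ Y ∩ X but 1 ∉ (Y ∩ X) ∖ (Y ∖ T).

(⊆) Let x ∈ (Y ∩ X) ∖ (Y ∖ T). Then x ∈ T ∩ Y ∩ X, from which x ∈ Y ∩ X.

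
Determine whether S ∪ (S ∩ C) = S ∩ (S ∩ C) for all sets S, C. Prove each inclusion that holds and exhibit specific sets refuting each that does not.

(⟹) This inclusion fails. Take S = {1}, C = ∅; then 1 ∈ S ∪ (S ∩ C) but 1 ∉ S ∩ (S ∩ C).

(⟸) Let x ∈ S ∩ (S ∩ C). Then x ∈ S ∩ C, from which x ∈ S ∪ (S ∩ C).

(⊆) fails; (⊇) holds.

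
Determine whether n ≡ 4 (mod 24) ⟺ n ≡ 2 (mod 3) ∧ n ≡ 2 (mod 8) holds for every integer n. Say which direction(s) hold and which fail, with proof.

(⇒) This fails: n = 4 gives 4 ≡ 4 (mod 24) but 4 ≡ 1 (mod 3), so the conjunction on the right does not hold.

(⇐) This fails: n = 2 satisfies both congruences on the right (2 ≡ 2 mod 3 and 2 ≡ 2 mod 8) yet 2 ≡ 2 (mod 24), not 4.

Both directions fail.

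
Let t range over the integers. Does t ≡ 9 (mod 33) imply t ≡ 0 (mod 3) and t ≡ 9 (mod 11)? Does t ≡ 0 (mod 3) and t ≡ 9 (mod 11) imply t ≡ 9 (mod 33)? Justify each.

(→) Suppose t ≡ 9 (mod 33); write t = 33j + 9. Since 3 ∣ 33, reducing mod 3 gives t ≡ 9 ≡ 0 (mod 3); since 11 ∣ 33, reducing mod 11 gives t ≡ 9 (mod 11).

(←) Conversely, if t ≡ 0 (mod 3) and t ≡ 9 (mod 11), then by the Chinese remainder theorem t ≡ 9 (mod 33). This is exactly t ≡ 9 (mod 33).

Equivalent; both directions hold.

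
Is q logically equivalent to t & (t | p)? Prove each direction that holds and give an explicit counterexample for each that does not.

(→) This fails. Under q = T, t = F, p = F, the left side is true but the right side is false.

(←) This fails. Under q = F, t = T, p = F, the left side is false but the right side is true.

Neither direction holds.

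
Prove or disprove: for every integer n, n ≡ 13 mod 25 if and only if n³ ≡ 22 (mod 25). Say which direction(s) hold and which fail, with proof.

(⟹) Suppose n ≡ 13 mod 25. Write n = 25j + 13. Then (25j + 13)³ = 15625j³ + 24375j² + 12675j + 2197 = 25(625j³ + 975j² + 507j + 87) + 22, so n³ ≡ 22 (mod 25).

(⟸) Conversely, suppose n³ ≡ 22 (mod 25). The only residue r in {0, …, 24} with r³ ≡ 22 (mod 25) is r = 13, so n ≡ 13 (mod 25).

Both implications hold.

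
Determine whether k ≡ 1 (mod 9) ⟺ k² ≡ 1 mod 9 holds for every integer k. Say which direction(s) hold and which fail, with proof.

(⇐) This fails: take k = 8. Then 8² = 64 ≡ 1 (mod 9), yet 8 ≡ 8 (mod 9), not 1.

(⇒) Suppose k ≡ 1 (mod 9). Write k = 9j + 1. Then (9j + 1)² = 81j² + 18j + 1 = 9(9j² + 2j) + 1, so k² ≡ 1 (mod 9).

Not equivalent: only (⇒) holds.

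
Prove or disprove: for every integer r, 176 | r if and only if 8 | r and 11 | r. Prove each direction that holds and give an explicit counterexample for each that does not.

[⇒] If 176 ∣ r, write r = 176q. Since 176 = 22·8, r = 8·(22q), so 8 ∣ r; and since 176 = 16·11, r = 11·(16q), so 11 ∣ r.

[⇐] This fails: take r = 88. Both 8 ∣ 88 and 11 ∣ 88, yet 88 is not a multiple of 176 (since 88 = 0·176 + 88), so 176 ∤ 88.

(⇒) holds; (⇐) fails.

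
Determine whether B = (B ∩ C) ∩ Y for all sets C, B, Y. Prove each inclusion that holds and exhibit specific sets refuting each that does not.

Only the reverse inclusion holds.

Forward inclusion. This inclusion fails. Take C = ∅, B = {1}, Y = ∅; then 1 ∈ B but 1 ∉ (B ∩ C) ∩ Y.

Reverse inclusion. Let x ∈ (B ∩ C) ∩ Y. Then x ∈ C ∩ B ∩ Y, from which x ∈ B.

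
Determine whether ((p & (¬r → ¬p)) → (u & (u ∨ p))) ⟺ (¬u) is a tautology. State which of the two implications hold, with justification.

Neither implication holds.

(→) This fails. Under u = T, p = F, r = F, the left side is true but the right side is false.

(←) This fails. Under u = F, p = T, r = T, the left side is false but the right side is true.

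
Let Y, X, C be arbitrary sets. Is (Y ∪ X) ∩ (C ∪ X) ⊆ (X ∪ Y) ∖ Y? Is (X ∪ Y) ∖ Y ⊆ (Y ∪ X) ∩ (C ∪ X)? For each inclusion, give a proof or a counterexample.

The sets are not equal: only the reverse inclusion holds.

(⊆) This inclusion fails. Take Y = {1}, X = {1}, C = ∅; then 1 ∈ (Y ∪ X) ∩ (C ∪ X) but 1 ∉ (X ∪ Y) ∖ Y.

(⊇) Let x ∈ (X ∪ Y) ∖ Y. Then either x ∈ X and x ∉ Y, C; or x ∈ X ∩ C and x ∉ Y. In each case x ∈ (Y ∪ X) ∩ (C ∪ X), so (X ∪ Y) ∖ Y ⊆ (Y ∪ X) ∩ (C ∪ X).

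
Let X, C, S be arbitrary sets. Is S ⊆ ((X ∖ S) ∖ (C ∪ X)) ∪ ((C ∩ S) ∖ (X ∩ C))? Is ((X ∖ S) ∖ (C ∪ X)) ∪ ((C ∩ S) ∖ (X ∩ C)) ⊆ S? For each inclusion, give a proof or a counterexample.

Only the reverse inclusion holds.

(⟹) This inclusion fails. Take X = ∅, C = ∅, S = {1}; then 1 ∈ S but 1 ∉ ((X ∖ S) ∖ (C ∪ X)) ∪ ((C ∩ S) ∖ (X ∩ C)).

(⟸) Let x ∈ ((X ∖ S) ∖ (C ∪ X)) ∪ ((C ∩ S) ∖ (X ∩ C)). Then x ∈ C ∩ S and x ∉ X, from which x ∈ S.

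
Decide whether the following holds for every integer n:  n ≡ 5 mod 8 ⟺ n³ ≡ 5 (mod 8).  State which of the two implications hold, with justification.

The biconditional holds.

(⟹) Suppose n ≡ 5 mod 8. Write n = 8j + 5. Then (8j + 5)³ = 512j³ + 960j² + 600j + 125 = 8(64j³ + 120j² + 75j + 15) + 5, so n³ ≡ 5 (mod 8).

(⟸) For the converse, argue contrapositively. If n ≢ 5 (mod 8), then n is congruent to one of 0, 1, 2, 3, 4, 6, 7 modulo 8, and these give n³ ≡ 0, 1, 0, 3, 0, 0, 7 respectively — never 5.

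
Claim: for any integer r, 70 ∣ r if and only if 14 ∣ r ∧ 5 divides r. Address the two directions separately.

(⟹) If 70 ∣ r, write r = 70q. Since 70 = 5·14, r = 14·(5q), so 14 ∣ r; and since 70 = 14·5, r = 5·(14q), so 5 ∣ r.

(⟸) Suppose 14 ∣ r and 5 ∣ r. Any common multiple of 14 and 5 is a multiple of their lcm; here gcd(14, 5) = 1, so lcm(14, 5) = 14·5 = 70, so 70 ∣ r.

The biconditional holds.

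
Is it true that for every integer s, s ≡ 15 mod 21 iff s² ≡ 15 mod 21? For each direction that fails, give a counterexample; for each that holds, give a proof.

(→) Suppose s ≡ 15 mod 21. Write s = 21j + 15. Then (21j + 15)² = 441j² + 630j + 225 = 21(21j² + 30j + 10) + 15, so s² ≡ 15 (mod 21).

(←) This fails: take s = 6. Then 6² = 36 ≡ 15 (mod 21), yet 6 ≡ 6 (mod 21), not 15.

Not equivalent: only (⇒) holds.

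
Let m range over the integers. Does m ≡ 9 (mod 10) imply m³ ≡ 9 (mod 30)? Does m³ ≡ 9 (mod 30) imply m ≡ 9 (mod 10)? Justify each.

Not equivalent: only (⇐) holds.

[⇒] This fails: take m = 19. Then 19 ≡ 9 (mod 10), but 19³ = 6859 ≡ 19 (mod 30), not 9.

[⇐] Conversely, the residues r modulo 30 with r³ ≡ 9 (mod 30) are exactly {9}, and each is ≡ 9 (mod 10).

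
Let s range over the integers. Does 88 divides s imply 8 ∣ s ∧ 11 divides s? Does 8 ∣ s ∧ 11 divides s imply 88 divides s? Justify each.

The biconditional holds.

[⇒] If 88 ∣ s, write s = 88q. Since 88 = 11·8, s = 8·(11q), so 8 ∣ s; and since 88 = 8·11, s = 11·(8q), so 11 ∣ s.

[⇐] Suppose 8 ∣ s and 11 ∣ s. Any common multiple of 8 and 11 is a multiple of their lcm; here gcd(8, 11) = 1, so lcm(8, 11) = 8·11 = 88, so 88 ∣ s.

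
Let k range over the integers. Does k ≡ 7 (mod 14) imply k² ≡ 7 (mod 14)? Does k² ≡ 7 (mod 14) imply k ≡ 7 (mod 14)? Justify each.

(⟹) Suppose k ≡ 7 (mod 14). Write k = 14j + 7. Then (14j + 7)² = 196j² + 196j + 49 = 14(14j² + 14j + 3) + 7, so k² ≡ 7 (mod 14).

(⟸) Conversely, suppose k² ≡ 7 (mod 14). The only residue r in {0, …, 13} with r² ≡ 7 (mod 14) is r = 7, so k ≡ 7 (mod 14).

Both directions hold; the statement is true.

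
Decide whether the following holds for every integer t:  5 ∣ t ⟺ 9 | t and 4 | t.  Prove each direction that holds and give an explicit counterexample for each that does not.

Both directions fail.

[⇒] This fails: take t = 5. Certainly 5 ∣ 5, but 9 ∤ 5.

[⇐] This fails: take t = 36. Both 9 ∣ 36 and 4 ∣ 36, yet 36 is not a multiple of 5 (since 36 = 7·5 + 1), so 5 ∤ 36.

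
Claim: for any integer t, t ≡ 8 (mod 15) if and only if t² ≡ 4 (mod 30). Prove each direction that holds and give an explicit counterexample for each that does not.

Both directions fail.

(→) This fails: take t = 23. Then 23 ≡ 8 (mod 15), but 23² = 529 ≡ 19 (mod 30), not 4.

(←) This fails: take t = 2. Then 2² = 4 ≡ 4 (mod 30), yet 2 ≡ 2 (mod 15), not 8.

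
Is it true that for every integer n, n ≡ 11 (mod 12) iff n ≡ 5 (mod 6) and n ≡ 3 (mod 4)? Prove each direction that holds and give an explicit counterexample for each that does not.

Equivalent; both directions hold.

(→) Suppose n ≡ 11 (mod 12); write n = 12j + 11. Since 6 ∣ 12, reducing mod 6 gives n ≡ 11 ≡ 5 (mod 6); since 4 ∣ 12, reducing mod 4 gives n ≡ 11 ≡ 3 (mod 4).

(←) Conversely, if n ≡ 5 (mod 6) and n ≡ 3 (mod 4), then by the Chinese remainder theorem n ≡ 11 (mod 12). This is exactly n ≡ 11 (mod 12).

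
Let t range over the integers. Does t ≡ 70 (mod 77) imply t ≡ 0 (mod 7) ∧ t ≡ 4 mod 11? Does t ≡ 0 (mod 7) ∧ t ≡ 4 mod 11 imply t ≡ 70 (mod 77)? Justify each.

Both directions hold.

[⇒] Suppose t ≡ 70 (mod 77); write t = 77j + 70. Since 7 ∣ 77, reducing mod 7 gives t ≡ 70 ≡ 0 (mod 7); since 11 ∣ 77, reducing mod 11 gives t ≡ 70 ≡ 4 (mod 11).

[⇐] Conversely, if t ≡ 0 (mod 7) and t ≡ 4 (mod 11), then by the Chinese remainder theorem t ≡ 70 (mod 77). This is exactly t ≡ 70 (mod 77).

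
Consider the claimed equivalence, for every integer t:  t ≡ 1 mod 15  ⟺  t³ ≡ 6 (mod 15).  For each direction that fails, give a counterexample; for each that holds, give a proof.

Neither implication holds.

(→) This fails: take t = 1. Then 1 ≡ 1 (mod 15), but 1³ = 1 ≡ 1 (mod 15), not 6.

(←) This fails: take t = 6. Then 6³ = 216 ≡ 6 (mod 15), yet 6 ≡ 6 (mod 15), not 1.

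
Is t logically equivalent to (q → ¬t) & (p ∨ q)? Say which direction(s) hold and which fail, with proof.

Neither implication holds.

Forward direction. This fails. Under p = F, q = F, t = T, the left side is true but the right side is false.

Converse. This fails. Under p = T, q = F, t = F, the left side is false but the right side is true.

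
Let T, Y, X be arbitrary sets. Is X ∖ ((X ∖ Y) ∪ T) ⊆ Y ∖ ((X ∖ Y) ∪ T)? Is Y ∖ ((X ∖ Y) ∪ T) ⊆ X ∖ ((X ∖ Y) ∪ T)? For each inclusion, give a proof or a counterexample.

Only the forward inclusion holds.

Forward inclusion. Let x ∈ X ∖ ((X ∖ Y) ∪ T). Then x ∈ Y ∩ X and x ∉ T, from which x ∈ Y ∖ ((X ∖ Y) ∪ T).

Reverse inclusion. This inclusion fails. Take T = ∅, Y = {1}, X = ∅; then 1 ∈ Y ∖ ((X ∖ Y) ∪ T) but 1 ∉ X ∖ ((X ∖ Y) ∪ T).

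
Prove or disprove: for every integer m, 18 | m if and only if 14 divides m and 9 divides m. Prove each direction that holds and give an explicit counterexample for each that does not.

[⇒] This fails: take m = 18. Certainly 18 ∣ 18, but 14 ∤ 18.

[⇐] Suppose 14 ∣ m and 9 ∣ m. Any common multiple of 14 and 9 is a multiple of their lcm; here gcd(14, 9) = 1, so lcm(14, 9) = 14·9 = 126, so 126 ∣ m. Since 18 ∣ 126, it follows that 18 ∣ m.

Only the converse holds.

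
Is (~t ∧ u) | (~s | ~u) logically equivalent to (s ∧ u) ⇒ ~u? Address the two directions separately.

(→) This fails. Under s = T, t = F, u = T, the left side is true but the right side is false.

(←) Assume the antecedent. If s is true, the antecedent forces (s = T, t = F, u = F) or (s = T, t = T, u = F), and (~t ∧ u) | (~s | ~u) holds there. If s is false, (~t ∧ u) | (~s | ~u) reduces to true regardless of the other variables. Either way (~t ∧ u) | (~s | ~u) holds.

Only the converse holds.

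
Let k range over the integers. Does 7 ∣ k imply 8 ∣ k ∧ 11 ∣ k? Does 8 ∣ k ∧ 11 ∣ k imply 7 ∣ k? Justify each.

(⇒) fails and (⇐) fails.

Forward direction. This fails: take k = 7. Certainly 7 ∣ 7, but 8 ∤ 7.

Converse. This fails: take k = 88. Both 8 ∣ 88 and 11 ∣ 88, yet 88 is not a multiple of 7 (since 88 = 12·7 + 4), so 7 ∤ 88.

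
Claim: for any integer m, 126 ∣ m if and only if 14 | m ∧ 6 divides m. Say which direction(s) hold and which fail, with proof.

(⇒) If 126 ∣ m, write m = 126q. Since 126 = 9·14, m = 14·(9q), so 14 ∣ m; and since 126 = 21·6, m = 6·(21q), so 6 ∣ m.

(⇐) This fails: take m = 42. Both 14 ∣ 42 and 6 ∣ 42, yet 42 is not a multiple of 126 (since 42 = 0·126 + 42), so 126 ∤ 42.

The forward direction holds; the converse fails.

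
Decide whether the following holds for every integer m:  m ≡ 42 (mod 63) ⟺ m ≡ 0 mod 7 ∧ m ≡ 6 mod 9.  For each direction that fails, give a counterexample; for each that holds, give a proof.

Forward direction. Suppose m ≡ 42 (mod 63); write m = 63j + 42. Since 7 ∣ 63, reducing mod 7 gives m ≡ 42 ≡ 0 (mod 7); since 9 ∣ 63, reducing mod 9 gives m ≡ 42 ≡ 6 (mod 9).

Converse. If m ≡ 0 (mod 7) and m ≡ 6 (mod 9), then by the Chinese remainder theorem m ≡ 42 (mod 63). This is exactly m ≡ 42 (mod 63).

Equivalent; both directions hold.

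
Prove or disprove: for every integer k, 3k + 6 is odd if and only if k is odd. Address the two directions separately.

The biconditional holds.

[⇒] Suppose 3k + 6 is odd. Since 3 is odd, 3k and k have the same parity, so 3k + 6 ≡ k + 6 (mod 2). As 6 is even, 3k + 6 is odd exactly when k is odd. Thus k is odd.

[⇐] Conversely, suppose k is odd; write k = 2j + 1. Then 3k + 6 = 3·(2j + 1) + 6 = 2·3j + 9, which is odd.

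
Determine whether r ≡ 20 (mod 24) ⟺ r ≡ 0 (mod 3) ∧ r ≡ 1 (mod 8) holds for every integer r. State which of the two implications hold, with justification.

(⟹) This fails: r = 20 gives 20 ≡ 20 (mod 24) but 20 ≡ 2 (mod 3), so the conjunction on the right does not hold.

(⟸) This fails: r = 9 satisfies both congruences on the right (9 ≡ 0 mod 3 and 9 ≡ 1 mod 8) yet 9 ≡ 9 (mod 24), not 20.

(⇒) fails and (⇐) fails.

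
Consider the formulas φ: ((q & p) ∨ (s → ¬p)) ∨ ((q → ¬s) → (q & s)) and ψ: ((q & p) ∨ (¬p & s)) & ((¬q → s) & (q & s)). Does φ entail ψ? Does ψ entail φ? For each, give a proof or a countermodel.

[⇐] Assume the antecedent. If p is true, the antecedent forces (p = T, s = T, q = T), and the consequent holds there. If p is false, the consequent reduces to true regardless of the other variables. Either way the consequent holds.

[⇒] This fails. Under p = F, s = F, q = F, the left side is true but the right side is false.

(⇒) fails; (⇐) holds.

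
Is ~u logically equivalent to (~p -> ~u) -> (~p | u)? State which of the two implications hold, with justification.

Forward direction. This fails. Under u = F, p = T, the left side is true but the right side is false.

Converse. This fails. Under u = T, p = F, the left side is false but the right side is true.

Neither direction holds.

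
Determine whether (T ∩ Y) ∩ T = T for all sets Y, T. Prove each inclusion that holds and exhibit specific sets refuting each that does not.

Only the forward inclusion holds.

(⟹) Let x ∈ (T ∩ Y) ∩ T. Then x ∈ Y ∩ T, from which x ∈ T.

(⟸) This inclusion fails. Take Y = ∅, T = {1}; then 1 ∈ T but 1 ∉ (T ∩ Y) ∩ T.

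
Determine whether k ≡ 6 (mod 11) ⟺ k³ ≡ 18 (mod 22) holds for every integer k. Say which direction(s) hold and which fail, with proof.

Only the reverse direction holds.

Forward direction. This fails: take k = 17. Then 17 ≡ 6 (mod 11), but 17³ = 4913 ≡ 7 (mod 22), not 18.

Converse. The residues r modulo 22 with r³ ≡ 18 (mod 22) are exactly {6}, and each is ≡ 6 (mod 11).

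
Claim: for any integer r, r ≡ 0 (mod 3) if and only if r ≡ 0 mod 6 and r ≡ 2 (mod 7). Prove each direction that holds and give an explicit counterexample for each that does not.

Forward direction. This fails: r = 0 gives 0 ≡ 0 (mod 3) but 0 ≡ 0 (mod 7), so the conjunction on the right does not hold.

Converse. If r ≡ 0 (mod 6) and r ≡ 2 (mod 7), then by the Chinese remainder theorem r ≡ 30 (mod 42). Since 30 ≡ 0 (mod 3) and 3 ∣ 42, we get r ≡ 0 (mod 3).

Not equivalent: only (⇐) holds.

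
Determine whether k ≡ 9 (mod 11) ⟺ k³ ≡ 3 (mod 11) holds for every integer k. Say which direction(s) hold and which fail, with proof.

Equivalent; both directions hold.

(→) Suppose k ≡ 9 (mod 11). Write k = 11j + 9. Then (11j + 9)³ = 1331j³ + 3267j² + 2673j + 729 = 11(121j³ + 297j² + 243j + 66) + 3, so k³ ≡ 3 (mod 11).

(←) For the converse, argue contrapositively. If k ≢ 9 (mod 11), then k is congruent to one of 0, 1, 2, 3, 4, 5, 6, 7, 8, 10 modulo 11, and these give k³ ≡ 0, 1, 8, 5, 9, 4, 7, 2, 6, 10 respectively — never 3.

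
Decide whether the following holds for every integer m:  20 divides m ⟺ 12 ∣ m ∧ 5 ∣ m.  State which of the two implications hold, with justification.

(→) This fails: take m = 20. Certainly 20 ∣ 20, but 12 ∤ 20.

(←) Suppose 12 ∣ m and 5 ∣ m. Any common multiple of 12 and 5 is a multiple of their lcm; here gcd(12, 5) = 1, so lcm(12, 5) = 12·5 = 60, so 60 ∣ m. Since 20 ∣ 60, it follows that 20 ∣ m.

(⇒) fails; (⇐) holds.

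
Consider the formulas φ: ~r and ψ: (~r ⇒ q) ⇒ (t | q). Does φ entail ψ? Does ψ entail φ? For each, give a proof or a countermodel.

(⟸) This fails. Under r = T, t = T, q = F, the left side is false but the right side is true.

(⟹) Assume the antecedent. If r is true, the antecedent cannot hold. If r is false, (~r ⇒ q) ⇒ (t | q) reduces to true regardless of the other variables. Either way (~r ⇒ q) ⇒ (t | q) holds.

Not equivalent: only (⇒) holds.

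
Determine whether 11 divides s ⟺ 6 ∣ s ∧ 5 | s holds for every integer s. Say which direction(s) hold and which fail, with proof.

[⇒] This fails: take s = 11. Certainly 11 ∣ 11, but 6 ∤ 11.

[⇐] This fails: take s = 30. Both 6 ∣ 30 and 5 ∣ 30, yet 30 is not a multiple of 11 (since 30 = 2·11 + 8), so 11 ∤ 30.

Neither direction holds.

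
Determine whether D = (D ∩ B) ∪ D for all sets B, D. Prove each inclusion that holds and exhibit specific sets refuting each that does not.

Forward inclusion. Let x ∈ D. Then either x ∈ D and x ∉ B; or x ∈ B ∩ D. In each case x ∈ (D ∩ B) ∪ D, so D ⊆ (D ∩ B) ∪ D.

Reverse inclusion. Let x ∈ (D ∩ B) ∪ D. Then either x ∈ D and x ∉ B; or x ∈ B ∩ D. In each case x ∈ D, so (D ∩ B) ∪ D ⊆ D.

The two sets are equal.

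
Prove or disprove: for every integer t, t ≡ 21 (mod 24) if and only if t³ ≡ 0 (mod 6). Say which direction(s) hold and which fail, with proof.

(⇒) fails and (⇐) fails.

Forward direction. This fails: take t = 21. Then 21 ≡ 21 (mod 24), but 21³ = 9261 ≡ 3 (mod 6), not 0.

Converse. This fails: take t = 0. Then 0³ = 0 ≡ 0 (mod 6), yet 0 ≡ 0 (mod 24), not 21.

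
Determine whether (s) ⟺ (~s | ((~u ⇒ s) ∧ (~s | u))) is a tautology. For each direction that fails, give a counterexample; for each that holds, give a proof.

Neither direction holds.

(⟹) This fails. Under u = F, s = T, the left side is true but the right side is false.

(⟸) This fails. Under u = F, s = F, the left side is false but the right side is true.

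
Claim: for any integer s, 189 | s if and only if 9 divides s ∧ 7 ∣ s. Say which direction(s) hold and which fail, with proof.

(⇒) If 189 ∣ s, write s = 189q. Since 189 = 21·9, s = 9·(21q), so 9 ∣ s; and since 189 = 27·7, s = 7·(27q), so 7 ∣ s.

(⇐) This fails: take s = 63. Both 9 ∣ 63 and 7 ∣ 63, yet 63 is not a multiple of 189 (since 63 = 0·189 + 63), so 189 ∤ 63.

The forward direction holds; the converse fails.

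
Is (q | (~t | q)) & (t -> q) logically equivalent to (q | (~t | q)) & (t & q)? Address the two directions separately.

Forward direction. This fails. Under t = F, q = F, the left side is true but the right side is false.

Converse. Assume the antecedent. If t is true, the antecedent forces (t = T, q = T), and (q | (~t | q)) & (t -> q) holds there. If t is false, the antecedent cannot hold. Either way (q | (~t | q)) & (t -> q) holds.

Not equivalent: only (⇐) holds.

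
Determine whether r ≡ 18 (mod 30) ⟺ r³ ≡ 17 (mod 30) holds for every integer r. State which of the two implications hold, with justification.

(⟹) This fails: take r = 18. Then 18 ≡ 18 (mod 30), but 18³ = 5832 ≡ 12 (mod 30), not 17.

(⟸) This fails: take r = 23. Then 23³ = 12167 ≡ 17 (mod 30), yet 23 ≡ 23 (mod 30), not 18.

(⇒) fails and (⇐) fails.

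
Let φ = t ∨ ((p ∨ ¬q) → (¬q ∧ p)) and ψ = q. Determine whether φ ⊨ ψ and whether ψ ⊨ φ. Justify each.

(→) This fails. Under t = T, p = F, q = F, the left side is true but the right side is false.

(←) This fails. Under t = F, p = T, q = T, the left side is false but the right side is true.

Neither implication holds.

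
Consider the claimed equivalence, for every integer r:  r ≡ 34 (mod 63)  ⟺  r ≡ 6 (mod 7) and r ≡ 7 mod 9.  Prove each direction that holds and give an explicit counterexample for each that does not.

Equivalent; both directions hold.

(⇒) Suppose r ≡ 34 (mod 63); write r = 63j + 34. Since 7 ∣ 63, reducing mod 7 gives r ≡ 34 ≡ 6 (mod 7); since 9 ∣ 63, reducing mod 9 gives r ≡ 34 ≡ 7 (mod 9).

(⇐) Conversely, if r ≡ 6 (mod 7) and r ≡ 7 (mod 9), then by the Chinese remainder theorem r ≡ 34 (mod 63). This is exactly r ≡ 34 (mod 63).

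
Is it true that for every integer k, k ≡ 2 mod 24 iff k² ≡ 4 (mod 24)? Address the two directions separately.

The forward direction holds; the converse fails.

Forward direction. Suppose k ≡ 2 mod 24. Write k = 24j + 2. Then (24j + 2)² = 576j² + 96j + 4 = 24(24j² + 4j) + 4, so k² ≡ 4 (mod 24).

Converse. This fails: take k = 10. Then 10² = 100 ≡ 4 (mod 24), yet 10 ≡ 10 (mod 24), not 2.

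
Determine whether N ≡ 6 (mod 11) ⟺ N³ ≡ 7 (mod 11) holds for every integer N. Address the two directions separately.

(⇒) Suppose N ≡ 6 (mod 11). Write N = 11j + 6. Then (11j + 6)³ = 1331j³ + 2178j² + 1188j + 216 = 11(121j³ + 198j² + 108j + 19) + 7, so N³ ≡ 7 (mod 11).

(⇐) Conversely, suppose N³ ≡ 7 (mod 11). The only residue r in {0, …, 10} with r³ ≡ 7 (mod 11) is r = 6, so N ≡ 6 (mod 11).

Both implications hold.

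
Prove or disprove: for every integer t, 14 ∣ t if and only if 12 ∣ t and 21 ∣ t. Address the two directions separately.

[⇒] This fails: take t = 14. Certainly 14 ∣ 14, but 12 ∤ 14.

[⇐] Suppose 12 ∣ t and 21 ∣ t. Any common multiple of 12 and 21 is a multiple of their lcm; here lcm(12, 21) = 12·21/gcd(12, 21) = 252/3 = 84, so 84 ∣ t. Since 14 ∣ 84, it follows that 14 ∣ t.

(⇒) fails; (⇐) holds.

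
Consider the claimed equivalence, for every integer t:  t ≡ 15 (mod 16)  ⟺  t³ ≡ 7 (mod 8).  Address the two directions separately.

(←) This fails: take t = 7. Then 7³ = 343 ≡ 7 (mod 8), yet 7 ≡ 7 (mod 16), not 15.

(→) Suppose t ≡ 15 (mod 16). Then t³ ≡ 15³ = 3375 (mod 16), and since 8 ∣ 16, also t³ ≡ 7 (mod 8).

Only the forward implication holds.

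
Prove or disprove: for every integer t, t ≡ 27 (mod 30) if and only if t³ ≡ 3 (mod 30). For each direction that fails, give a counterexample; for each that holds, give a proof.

Both directions hold; the statement is true.

[⇒] Suppose t ≡ 27 (mod 30). Write t = 30j + 27. Then (30j + 27)³ = 27000j³ + 72900j² + 65610j + 19683 = 30(900j³ + 2430j² + 2187j + 656) + 3, so t³ ≡ 3 (mod 30).

[⇐] Conversely, suppose t³ ≡ 3 (mod 30). The only residue r in {0, …, 29} with r³ ≡ 3 (mod 30) is r = 27, so t ≡ 27 (mod 30).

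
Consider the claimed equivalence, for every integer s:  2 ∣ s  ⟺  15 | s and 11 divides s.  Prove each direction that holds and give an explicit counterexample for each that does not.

Neither direction holds.

(⟹) This fails: take s = 2. Certainly 2 ∣ 2, but 15 ∤ 2.

(⟸) This fails: take s = 165. Both 15 ∣ 165 and 11 ∣ 165, yet 165 is not a multiple of 2 (since 165 = 82·2 + 1), so 2 ∤ 165.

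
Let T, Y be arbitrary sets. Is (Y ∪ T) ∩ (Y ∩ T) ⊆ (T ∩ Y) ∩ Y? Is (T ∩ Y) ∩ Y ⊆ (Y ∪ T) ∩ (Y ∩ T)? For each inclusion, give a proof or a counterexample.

Both inclusions hold; the sets are equal.

Forward inclusion. Let x ∈ (Y ∪ T) ∩ (Y ∩ T). Then x ∈ T ∩ Y, from which x ∈ (T ∩ Y) ∩ Y.

Reverse inclusion. Let x ∈ (T ∩ Y) ∩ Y. Then x ∈ T ∩ Y, from which x ∈ (Y ∪ T) ∩ (Y ∩ T).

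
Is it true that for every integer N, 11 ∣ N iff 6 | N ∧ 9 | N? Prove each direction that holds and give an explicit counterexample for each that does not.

Neither implication holds.

Forward direction. This fails: take N = 11. Certainly 11 ∣ 11, but 6 ∤ 11.

Converse. This fails: take N = 18. Both 6 ∣ 18 and 9 ∣ 18, yet 18 is not a multiple of 11 (since 18 = 1·11 + 7), so 11 ∤ 18.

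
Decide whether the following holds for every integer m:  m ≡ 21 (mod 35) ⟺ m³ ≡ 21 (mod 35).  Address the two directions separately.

(⇒) Suppose m ≡ 21 (mod 35). Write m = 35j + 21. Then (35j + 21)³ = 42875j³ + 77175j² + 46305j + 9261 = 35(1225j³ + 2205j² + 1323j + 264) + 21, so m³ ≡ 21 (mod 35).

(⇐) Conversely, suppose m³ ≡ 21 (mod 35). The only residue r in {0, …, 34} with r³ ≡ 21 (mod 35) is r = 21, so m ≡ 21 (mod 35).

Both directions hold.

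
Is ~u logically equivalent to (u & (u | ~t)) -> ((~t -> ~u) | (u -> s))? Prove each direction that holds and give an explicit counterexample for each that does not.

(⇒) holds; (⇐) fails.

Converse. This fails. Under t = T, u = T, s = F, the left side is false but the right side is true.

Forward direction. Assume the antecedent. If t is true, the consequent reduces to true regardless of the other variables. If t is false, the antecedent forces (t = F, u = F, s = F) or (t = F, u = F, s = T), and the consequent holds there. Either way the consequent holds.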